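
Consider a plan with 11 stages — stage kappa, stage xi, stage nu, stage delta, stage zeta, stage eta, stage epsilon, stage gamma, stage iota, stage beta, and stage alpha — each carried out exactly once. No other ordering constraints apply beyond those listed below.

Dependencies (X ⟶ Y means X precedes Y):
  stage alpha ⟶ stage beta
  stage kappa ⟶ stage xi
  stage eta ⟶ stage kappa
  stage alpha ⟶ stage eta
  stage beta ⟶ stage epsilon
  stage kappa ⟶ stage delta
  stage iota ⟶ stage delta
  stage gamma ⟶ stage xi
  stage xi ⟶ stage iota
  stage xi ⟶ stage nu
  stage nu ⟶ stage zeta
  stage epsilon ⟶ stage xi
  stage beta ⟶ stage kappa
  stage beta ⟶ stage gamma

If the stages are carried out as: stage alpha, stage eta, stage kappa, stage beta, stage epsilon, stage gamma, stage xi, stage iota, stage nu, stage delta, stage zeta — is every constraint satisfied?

No

Here stage beta comes after stage kappa.
Since stage beta is required before stage kappa, the ordering is invalid.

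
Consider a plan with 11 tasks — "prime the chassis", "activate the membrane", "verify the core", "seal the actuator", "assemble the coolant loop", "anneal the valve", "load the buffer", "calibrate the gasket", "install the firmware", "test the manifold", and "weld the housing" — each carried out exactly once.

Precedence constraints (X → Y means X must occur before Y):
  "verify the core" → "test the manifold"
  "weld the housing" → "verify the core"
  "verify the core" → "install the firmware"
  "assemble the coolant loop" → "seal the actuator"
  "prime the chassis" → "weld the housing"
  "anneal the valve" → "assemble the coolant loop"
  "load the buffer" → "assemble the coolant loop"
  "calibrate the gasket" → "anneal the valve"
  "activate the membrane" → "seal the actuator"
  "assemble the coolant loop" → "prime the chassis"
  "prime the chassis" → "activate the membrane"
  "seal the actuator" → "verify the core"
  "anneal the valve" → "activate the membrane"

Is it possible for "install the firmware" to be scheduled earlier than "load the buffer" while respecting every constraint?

No

There is a dependency chain "load the buffer" → "assemble the coolant loop" → "seal the actuator" → "verify the core" → "install the firmware", so "install the firmware" always comes after "load the buffer".
Hence "install the firmware" can never be scheduled before "load the buffer".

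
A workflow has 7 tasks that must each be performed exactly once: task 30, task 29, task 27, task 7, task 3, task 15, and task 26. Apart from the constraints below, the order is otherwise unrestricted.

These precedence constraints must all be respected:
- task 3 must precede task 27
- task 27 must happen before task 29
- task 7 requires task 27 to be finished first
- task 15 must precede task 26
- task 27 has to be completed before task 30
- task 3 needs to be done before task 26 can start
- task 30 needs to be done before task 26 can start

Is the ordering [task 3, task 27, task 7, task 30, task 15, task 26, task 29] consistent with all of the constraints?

Yes

Every stated constraint is respected: task 27 sits at position 2, ahead of task 29 at position 7, and each of the other listed pairs likewise has the predecessor earlier in the sequence.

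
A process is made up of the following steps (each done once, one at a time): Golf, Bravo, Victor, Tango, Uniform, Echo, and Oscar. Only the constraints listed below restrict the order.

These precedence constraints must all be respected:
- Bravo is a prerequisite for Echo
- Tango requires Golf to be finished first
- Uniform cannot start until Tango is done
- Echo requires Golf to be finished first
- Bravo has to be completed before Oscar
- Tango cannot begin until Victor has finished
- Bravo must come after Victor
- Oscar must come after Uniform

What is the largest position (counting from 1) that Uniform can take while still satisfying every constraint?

6

Following the constraints forward from Uniform, its only required successor is Oscar.
With 1 mandatory successor out of 7 steps total, the latest slot for Uniform is 7−1 = 6, and it's reachable by doing all non-successors before Uniform.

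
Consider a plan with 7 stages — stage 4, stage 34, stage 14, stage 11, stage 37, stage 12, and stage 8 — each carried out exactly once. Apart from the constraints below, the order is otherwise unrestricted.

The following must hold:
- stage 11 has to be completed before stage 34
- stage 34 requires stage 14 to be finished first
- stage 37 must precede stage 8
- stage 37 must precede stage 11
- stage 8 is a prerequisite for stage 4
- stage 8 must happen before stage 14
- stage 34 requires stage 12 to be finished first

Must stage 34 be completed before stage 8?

No

In fact the dependencies run the other way: stage 8 → stage 14 → stage 34.
So stage 34 never precedes stage 8.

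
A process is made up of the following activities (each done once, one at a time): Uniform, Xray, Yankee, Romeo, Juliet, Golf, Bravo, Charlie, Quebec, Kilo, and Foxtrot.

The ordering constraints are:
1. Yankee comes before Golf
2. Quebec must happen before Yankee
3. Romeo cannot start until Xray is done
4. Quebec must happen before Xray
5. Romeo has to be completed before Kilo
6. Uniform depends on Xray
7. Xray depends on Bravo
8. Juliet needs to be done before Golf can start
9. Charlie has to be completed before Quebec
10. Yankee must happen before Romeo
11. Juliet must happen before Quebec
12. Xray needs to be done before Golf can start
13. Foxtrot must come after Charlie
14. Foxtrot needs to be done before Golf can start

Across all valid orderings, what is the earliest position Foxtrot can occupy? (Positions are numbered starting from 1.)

2

The only activity forced before Foxtrot (directly or transitively) is Charlie.
So at minimum 1 activity comes before Foxtrot, putting Foxtrot no earlier than position 2. That position is achievable by scheduling exactly that predecessor first.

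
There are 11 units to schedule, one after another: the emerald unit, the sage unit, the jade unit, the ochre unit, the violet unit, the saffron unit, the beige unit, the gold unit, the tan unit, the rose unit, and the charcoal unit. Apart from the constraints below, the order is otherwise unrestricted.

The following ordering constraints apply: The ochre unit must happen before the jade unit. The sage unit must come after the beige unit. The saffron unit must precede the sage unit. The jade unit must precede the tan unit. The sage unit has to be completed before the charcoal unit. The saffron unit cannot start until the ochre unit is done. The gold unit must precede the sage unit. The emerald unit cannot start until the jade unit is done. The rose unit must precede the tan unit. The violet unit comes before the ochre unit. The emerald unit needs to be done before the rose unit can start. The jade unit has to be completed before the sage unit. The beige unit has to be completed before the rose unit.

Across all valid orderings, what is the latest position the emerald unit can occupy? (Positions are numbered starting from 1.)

The units that are forced after the emerald unit, directly or by a chain of constraints, are the tan unit, the rose unit. That's 2 units.
With 2 mandatory successors out of 11 units total, the latest slot for the emerald unit is 11−2 = 9, and it's reachable by doing all non-successors before the emerald unit.

9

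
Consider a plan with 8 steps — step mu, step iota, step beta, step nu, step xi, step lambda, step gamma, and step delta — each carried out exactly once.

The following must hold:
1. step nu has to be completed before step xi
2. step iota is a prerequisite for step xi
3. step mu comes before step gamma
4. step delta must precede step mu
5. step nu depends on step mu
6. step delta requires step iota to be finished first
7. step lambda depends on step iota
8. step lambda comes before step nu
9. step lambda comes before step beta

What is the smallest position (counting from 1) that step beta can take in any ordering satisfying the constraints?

3

Working backwards through the constraints from step beta, its full set of required predecessors is step iota, step lambda — 2 of them.
So at minimum 2 steps come before step beta, putting step beta no earlier than position 3. That position is achievable by scheduling exactly those predecessors first.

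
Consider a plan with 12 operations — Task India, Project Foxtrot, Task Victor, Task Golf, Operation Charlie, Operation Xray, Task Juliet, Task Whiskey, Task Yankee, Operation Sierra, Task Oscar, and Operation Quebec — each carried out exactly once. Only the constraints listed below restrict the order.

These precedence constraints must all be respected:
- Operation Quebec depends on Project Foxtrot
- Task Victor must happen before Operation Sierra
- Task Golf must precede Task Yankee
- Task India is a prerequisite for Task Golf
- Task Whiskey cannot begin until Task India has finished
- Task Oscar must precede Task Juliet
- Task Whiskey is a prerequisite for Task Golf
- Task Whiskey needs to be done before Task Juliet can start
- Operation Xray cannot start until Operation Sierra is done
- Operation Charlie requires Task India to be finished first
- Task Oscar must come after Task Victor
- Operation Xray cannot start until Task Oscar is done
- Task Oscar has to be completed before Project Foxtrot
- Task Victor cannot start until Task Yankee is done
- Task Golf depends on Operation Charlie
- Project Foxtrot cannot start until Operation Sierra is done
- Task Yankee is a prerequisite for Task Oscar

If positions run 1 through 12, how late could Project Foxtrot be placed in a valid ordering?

11

Following the constraints forward from Project Foxtrot, its only required successor is Operation Quebec.
With 1 mandatory successor out of 12 operations total, the latest slot for Project Foxtrot is 12−1 = 11, and it's reachable by doing all non-successors before Project Foxtrot.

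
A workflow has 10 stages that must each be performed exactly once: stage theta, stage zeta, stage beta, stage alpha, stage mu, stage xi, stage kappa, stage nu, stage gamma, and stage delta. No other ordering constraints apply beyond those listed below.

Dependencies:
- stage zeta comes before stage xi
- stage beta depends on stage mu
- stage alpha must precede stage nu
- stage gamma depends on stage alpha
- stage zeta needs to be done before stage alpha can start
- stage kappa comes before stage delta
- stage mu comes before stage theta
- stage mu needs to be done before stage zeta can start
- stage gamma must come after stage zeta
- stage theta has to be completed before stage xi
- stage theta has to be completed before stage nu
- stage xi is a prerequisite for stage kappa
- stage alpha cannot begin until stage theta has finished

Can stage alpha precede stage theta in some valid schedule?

No

There is a dependency chain stage theta → stage alpha, so stage alpha always comes after stage theta.
So no valid ordering can have stage alpha before stage theta.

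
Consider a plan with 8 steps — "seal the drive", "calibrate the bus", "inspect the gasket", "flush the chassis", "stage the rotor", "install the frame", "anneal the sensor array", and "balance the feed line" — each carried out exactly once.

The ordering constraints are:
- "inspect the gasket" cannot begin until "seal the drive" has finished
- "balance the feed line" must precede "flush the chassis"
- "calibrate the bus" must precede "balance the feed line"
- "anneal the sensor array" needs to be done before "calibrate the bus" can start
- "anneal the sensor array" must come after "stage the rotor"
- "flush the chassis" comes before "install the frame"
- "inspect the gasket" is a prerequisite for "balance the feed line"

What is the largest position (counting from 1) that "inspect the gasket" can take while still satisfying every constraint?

5

The steps that are forced after "inspect the gasket", directly or by a chain of constraints, are "flush the chassis", "install the frame", "balance the feed line". That's 3 steps.
With 3 mandatory successors out of 8 steps total, the latest slot for "inspect the gasket" is 8−3 = 5, and it's reachable by doing all non-successors before "inspect the gasket".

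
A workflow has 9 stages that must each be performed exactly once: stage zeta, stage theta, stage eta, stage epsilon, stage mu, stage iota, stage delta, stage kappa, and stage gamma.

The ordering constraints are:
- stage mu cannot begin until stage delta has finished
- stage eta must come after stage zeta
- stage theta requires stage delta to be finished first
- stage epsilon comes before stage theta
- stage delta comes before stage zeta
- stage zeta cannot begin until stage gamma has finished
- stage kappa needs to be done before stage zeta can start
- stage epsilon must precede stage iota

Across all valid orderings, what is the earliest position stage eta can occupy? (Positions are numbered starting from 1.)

5

Every stage that must precede stage eta has to come before it. Tracing all chains that end at stage eta, those stages are: stage zeta, stage delta, stage kappa, stage gamma — 4 in total.
With 4 mandatory predecessors, the earliest stage eta can sit is position 4+1 = 5, and placing just those 4 first achieves it.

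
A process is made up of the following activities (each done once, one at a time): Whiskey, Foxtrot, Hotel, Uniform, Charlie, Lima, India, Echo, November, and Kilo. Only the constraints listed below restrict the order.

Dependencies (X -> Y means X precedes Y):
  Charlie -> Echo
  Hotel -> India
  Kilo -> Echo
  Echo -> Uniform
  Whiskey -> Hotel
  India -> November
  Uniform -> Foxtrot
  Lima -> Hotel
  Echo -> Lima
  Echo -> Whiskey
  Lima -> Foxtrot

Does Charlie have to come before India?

Yes

Chaining the stated constraints: Charlie → Echo → Whiskey → Hotel → India.
That forces Charlie before India in every valid schedule.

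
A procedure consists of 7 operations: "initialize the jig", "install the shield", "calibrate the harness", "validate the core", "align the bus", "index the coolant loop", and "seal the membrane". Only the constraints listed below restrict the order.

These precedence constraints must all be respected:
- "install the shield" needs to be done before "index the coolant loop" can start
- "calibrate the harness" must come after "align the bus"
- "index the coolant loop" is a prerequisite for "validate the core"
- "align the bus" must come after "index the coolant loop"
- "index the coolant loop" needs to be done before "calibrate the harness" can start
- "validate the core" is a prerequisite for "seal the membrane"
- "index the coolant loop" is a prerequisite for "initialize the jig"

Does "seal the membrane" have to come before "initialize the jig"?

"seal the membrane" and "initialize the jig" are not related by any chain of constraints.
So "seal the membrane" can come before "initialize the jig" or after — it is not forced.

No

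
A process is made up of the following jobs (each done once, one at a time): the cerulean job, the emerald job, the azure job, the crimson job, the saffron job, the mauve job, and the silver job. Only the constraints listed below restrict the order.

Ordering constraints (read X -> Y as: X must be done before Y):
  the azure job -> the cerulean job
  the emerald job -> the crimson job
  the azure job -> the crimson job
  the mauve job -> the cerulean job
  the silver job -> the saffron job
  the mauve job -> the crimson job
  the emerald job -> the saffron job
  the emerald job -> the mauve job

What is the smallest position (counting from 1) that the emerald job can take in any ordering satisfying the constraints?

The emerald job has no prerequisites at all, so it can go in position 1.

1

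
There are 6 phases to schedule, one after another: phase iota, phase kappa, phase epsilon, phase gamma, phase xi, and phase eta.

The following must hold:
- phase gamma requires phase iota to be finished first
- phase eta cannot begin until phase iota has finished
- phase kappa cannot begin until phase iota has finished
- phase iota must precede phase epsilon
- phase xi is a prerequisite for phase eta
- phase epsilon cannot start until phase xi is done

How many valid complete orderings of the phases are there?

64

2 phases have no prerequisites (phase iota, phase xi), so any of them could come first.
Counting all ways to extend the partial order to a total order gives 64.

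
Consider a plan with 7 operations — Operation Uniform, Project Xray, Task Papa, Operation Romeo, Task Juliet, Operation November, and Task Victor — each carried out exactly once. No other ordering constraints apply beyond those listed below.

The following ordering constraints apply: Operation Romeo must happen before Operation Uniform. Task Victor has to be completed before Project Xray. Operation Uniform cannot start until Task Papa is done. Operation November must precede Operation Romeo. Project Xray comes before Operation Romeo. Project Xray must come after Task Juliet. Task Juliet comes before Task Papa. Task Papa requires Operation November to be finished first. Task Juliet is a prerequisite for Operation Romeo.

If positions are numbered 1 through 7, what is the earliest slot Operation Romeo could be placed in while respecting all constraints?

5

The operations that are forced before Operation Romeo, directly or transitively, are Project Xray, Task Juliet, Operation November, Task Victor. That's 4 operations.
So at minimum 4 operations come before Operation Romeo, putting Operation Romeo no earlier than position 5. That position is achievable by scheduling exactly those predecessors first.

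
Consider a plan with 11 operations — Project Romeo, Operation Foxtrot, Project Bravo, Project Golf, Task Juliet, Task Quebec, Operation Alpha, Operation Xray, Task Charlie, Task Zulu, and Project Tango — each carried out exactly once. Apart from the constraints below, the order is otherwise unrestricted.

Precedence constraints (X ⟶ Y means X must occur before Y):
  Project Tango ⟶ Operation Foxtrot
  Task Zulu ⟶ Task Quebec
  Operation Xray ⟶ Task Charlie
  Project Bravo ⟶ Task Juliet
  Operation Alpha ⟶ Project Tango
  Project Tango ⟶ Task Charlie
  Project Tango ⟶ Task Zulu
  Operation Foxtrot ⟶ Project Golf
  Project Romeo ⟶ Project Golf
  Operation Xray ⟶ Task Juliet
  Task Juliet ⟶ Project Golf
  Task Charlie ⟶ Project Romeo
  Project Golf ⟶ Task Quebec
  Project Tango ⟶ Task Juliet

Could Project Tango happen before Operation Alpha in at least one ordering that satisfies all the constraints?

There is a dependency chain Operation Alpha → Project Tango, so Project Tango always comes after Operation Alpha.
So no valid ordering can have Project Tango before Operation Alpha.

No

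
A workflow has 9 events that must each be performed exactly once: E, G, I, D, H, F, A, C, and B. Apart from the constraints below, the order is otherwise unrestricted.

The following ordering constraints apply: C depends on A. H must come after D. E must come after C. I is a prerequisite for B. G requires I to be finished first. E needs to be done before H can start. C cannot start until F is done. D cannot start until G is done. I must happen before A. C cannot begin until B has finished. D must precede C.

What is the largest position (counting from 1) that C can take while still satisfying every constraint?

The events that are forced after C, directly or by a chain of constraints, are E, H. That's 2 events.
So at least 2 events follow C, putting C no later than position 7. That position is achievable by scheduling everything else first.

7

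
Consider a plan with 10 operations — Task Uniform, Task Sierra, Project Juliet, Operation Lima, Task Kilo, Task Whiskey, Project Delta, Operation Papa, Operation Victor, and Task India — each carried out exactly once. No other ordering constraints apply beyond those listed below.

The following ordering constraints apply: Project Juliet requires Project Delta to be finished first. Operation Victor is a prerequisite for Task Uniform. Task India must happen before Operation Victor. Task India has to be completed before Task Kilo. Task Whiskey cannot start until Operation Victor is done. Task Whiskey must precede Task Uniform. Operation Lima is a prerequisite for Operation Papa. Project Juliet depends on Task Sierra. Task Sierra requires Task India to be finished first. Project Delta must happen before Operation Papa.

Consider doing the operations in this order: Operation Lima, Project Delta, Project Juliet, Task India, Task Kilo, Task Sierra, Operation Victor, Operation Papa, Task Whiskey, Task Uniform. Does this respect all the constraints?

The sequence places Project Juliet ahead of Task Sierra.
That contradicts the constraint that Task Sierra must precede Project Juliet.

No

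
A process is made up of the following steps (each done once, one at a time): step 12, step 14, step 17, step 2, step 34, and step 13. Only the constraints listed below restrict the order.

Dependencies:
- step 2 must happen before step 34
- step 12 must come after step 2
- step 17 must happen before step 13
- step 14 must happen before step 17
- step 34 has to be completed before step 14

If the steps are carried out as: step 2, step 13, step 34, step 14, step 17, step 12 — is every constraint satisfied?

No

In the proposed order, step 13 appears before step 17.
Since step 17 is required before step 13, the ordering is invalid.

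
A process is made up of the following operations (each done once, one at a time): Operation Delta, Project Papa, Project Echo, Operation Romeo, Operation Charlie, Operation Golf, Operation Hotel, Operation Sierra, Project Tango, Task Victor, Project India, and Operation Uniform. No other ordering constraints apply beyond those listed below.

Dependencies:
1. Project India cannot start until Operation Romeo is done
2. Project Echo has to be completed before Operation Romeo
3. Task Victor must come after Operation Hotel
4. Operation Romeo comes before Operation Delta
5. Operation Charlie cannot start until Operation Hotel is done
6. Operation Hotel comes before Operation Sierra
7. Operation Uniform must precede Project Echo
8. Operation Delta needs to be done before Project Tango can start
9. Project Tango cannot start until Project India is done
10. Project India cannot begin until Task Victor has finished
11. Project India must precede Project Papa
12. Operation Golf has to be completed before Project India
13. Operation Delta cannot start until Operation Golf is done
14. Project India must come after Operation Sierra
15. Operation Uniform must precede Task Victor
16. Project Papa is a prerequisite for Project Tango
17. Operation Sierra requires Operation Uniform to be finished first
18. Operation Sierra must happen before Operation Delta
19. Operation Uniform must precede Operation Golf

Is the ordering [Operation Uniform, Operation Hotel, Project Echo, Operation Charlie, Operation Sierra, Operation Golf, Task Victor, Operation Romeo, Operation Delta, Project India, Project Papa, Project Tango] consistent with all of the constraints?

Checking each listed constraint against this order: for instance, Operation Uniform is in position 1 and Task Victor in position 7, so that constraint holds — and the remaining constraints check out the same way.

Yes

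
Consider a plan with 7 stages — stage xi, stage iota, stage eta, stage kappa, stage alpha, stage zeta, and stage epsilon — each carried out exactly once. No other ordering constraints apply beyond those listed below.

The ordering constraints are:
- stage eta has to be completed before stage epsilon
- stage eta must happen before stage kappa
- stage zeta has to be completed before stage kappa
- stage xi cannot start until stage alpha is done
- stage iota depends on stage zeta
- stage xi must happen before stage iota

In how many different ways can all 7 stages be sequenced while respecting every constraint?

The stages with no prerequisites are stage eta, stage alpha, stage zeta; any of them can be placed first.
Counting all ways to extend the partial order to a total order gives 155.

155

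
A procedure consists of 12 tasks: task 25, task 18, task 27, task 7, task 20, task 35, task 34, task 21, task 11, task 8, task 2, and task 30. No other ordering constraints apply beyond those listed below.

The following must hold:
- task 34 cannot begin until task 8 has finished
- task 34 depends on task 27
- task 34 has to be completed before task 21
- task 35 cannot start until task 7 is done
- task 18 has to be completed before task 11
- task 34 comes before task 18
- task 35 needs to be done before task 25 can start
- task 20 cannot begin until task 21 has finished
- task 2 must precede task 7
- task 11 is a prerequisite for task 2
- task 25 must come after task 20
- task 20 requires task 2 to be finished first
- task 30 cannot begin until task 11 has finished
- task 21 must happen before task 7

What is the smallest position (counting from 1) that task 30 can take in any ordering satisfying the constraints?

Every task that must precede task 30 has to come before it. Tracing all chains that end at task 30, those tasks are: task 18, task 27, task 34, task 11, task 8 — 5 in total.
So at minimum 5 tasks come before task 30, putting task 30 no earlier than position 6. That position is achievable by scheduling exactly those predecessors first.

6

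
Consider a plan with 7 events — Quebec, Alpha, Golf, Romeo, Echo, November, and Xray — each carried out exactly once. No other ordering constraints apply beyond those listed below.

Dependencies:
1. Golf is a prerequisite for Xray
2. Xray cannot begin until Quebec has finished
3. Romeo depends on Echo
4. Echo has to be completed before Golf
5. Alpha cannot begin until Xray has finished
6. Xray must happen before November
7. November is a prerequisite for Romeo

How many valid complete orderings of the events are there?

9

2 events have no prerequisites (Quebec, Echo), so any of them could come first.
Enumerating by repeatedly choosing an available event (one whose prerequisites are all placed) gives 9 distinct complete orderings.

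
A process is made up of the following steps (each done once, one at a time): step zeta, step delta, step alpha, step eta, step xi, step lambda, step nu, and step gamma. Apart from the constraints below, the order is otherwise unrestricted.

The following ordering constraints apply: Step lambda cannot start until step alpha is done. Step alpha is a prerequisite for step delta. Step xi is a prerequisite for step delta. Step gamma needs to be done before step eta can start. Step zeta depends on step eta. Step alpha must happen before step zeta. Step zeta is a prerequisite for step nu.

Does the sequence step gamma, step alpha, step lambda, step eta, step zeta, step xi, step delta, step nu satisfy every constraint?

Yes

Checking each listed constraint against this order: for instance, step alpha is in position 2 and step delta in position 7, so that constraint holds — and the remaining constraints check out the same way.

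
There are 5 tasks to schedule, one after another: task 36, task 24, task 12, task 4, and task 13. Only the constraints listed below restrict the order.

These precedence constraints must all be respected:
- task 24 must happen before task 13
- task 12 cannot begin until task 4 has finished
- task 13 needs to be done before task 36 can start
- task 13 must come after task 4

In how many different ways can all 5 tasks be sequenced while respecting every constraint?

2 tasks have no prerequisites (task 24, task 4), so any of them could come first.
Systematically extending each partial ordering one task at a time and counting, there are 7 complete orderings.

7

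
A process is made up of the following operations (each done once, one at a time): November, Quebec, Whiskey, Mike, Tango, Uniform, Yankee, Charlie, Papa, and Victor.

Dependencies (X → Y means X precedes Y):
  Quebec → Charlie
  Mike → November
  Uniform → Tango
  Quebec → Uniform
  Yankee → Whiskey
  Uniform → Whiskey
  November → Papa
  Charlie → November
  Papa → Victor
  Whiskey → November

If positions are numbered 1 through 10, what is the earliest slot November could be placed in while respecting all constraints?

Every operation that must precede November has to come before it. Tracing all chains that end at November, those operations are: Quebec, Whiskey, Mike, Uniform, Yankee, Charlie — 6 in total.
With 6 mandatory predecessors, the earliest November can sit is position 6+1 = 7, and placing just those 6 first achieves it.

7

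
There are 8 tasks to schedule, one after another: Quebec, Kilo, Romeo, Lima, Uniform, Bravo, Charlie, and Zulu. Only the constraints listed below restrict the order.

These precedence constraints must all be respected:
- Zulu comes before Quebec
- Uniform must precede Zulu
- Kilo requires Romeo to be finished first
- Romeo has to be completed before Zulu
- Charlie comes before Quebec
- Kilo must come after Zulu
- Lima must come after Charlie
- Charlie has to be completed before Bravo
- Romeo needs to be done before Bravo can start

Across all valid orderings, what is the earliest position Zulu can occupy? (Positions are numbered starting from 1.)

The tasks that are forced before Zulu, directly or transitively, are Romeo, Uniform. That's 2 tasks.
So at minimum 2 tasks come before Zulu, putting Zulu no earlier than position 3. That position is achievable by scheduling exactly those predecessors first.

3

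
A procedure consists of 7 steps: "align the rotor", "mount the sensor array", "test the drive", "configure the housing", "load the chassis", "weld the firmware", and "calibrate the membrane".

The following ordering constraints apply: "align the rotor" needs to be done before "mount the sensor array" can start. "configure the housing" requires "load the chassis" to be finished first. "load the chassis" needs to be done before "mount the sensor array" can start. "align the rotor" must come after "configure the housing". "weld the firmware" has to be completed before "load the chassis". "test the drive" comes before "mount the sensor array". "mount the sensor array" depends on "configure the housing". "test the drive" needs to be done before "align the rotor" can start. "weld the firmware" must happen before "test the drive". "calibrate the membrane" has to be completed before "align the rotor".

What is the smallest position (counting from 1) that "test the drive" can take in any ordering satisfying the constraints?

2

The only step forced before "test the drive" (directly or transitively) is "weld the firmware".
With 1 mandatory predecessor, the earliest "test the drive" can sit is position 1+1 = 2, and placing just that one first achieves it.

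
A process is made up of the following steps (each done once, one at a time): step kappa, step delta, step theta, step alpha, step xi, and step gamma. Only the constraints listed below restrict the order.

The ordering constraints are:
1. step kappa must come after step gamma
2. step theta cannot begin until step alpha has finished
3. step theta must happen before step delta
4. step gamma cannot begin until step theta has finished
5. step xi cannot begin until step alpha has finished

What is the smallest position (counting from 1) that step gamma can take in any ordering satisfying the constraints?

3

Working backwards through the constraints from step gamma, its full set of required predecessors is step theta, step alpha — 2 of them.
With 2 mandatory predecessors, the earliest step gamma can sit is position 2+1 = 3, and placing just those 2 first achieves it.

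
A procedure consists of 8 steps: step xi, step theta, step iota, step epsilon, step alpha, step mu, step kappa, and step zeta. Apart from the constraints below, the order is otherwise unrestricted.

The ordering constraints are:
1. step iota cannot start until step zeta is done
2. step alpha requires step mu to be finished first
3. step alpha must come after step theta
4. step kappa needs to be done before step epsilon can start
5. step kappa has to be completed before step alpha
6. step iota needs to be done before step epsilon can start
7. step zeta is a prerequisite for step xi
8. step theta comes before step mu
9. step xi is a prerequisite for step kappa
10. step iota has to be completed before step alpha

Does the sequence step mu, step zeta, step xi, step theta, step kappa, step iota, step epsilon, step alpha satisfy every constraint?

No

Here step theta comes after step mu.
That contradicts the constraint that step theta must precede step mu.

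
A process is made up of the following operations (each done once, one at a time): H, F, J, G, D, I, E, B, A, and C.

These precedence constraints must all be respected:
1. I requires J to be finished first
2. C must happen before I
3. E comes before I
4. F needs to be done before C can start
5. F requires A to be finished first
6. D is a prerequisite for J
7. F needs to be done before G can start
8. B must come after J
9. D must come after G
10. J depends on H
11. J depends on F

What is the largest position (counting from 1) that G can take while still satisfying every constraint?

6

Following every chain forward from G, the operations that must come later are J, D, I, B — 4 of them.
So at least 4 operations follow G, putting G no later than position 6. That position is achievable by scheduling everything else first.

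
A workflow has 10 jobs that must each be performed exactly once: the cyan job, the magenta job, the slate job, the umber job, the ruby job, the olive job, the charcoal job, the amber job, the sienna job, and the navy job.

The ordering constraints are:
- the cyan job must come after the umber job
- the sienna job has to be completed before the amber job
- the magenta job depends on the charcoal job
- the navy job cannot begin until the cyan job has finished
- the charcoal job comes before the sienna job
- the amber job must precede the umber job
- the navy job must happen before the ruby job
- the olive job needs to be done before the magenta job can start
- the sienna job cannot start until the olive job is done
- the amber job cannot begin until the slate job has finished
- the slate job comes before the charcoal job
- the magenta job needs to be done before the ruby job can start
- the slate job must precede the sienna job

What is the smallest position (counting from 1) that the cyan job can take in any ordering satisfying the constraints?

7

The jobs that are forced before the cyan job, directly or transitively, are the slate job, the umber job, the olive job, the charcoal job, the amber job, the sienna job. That's 6 jobs.
So at minimum 6 jobs come before the cyan job, putting the cyan job no earlier than position 7. That position is achievable by scheduling exactly those predecessors first.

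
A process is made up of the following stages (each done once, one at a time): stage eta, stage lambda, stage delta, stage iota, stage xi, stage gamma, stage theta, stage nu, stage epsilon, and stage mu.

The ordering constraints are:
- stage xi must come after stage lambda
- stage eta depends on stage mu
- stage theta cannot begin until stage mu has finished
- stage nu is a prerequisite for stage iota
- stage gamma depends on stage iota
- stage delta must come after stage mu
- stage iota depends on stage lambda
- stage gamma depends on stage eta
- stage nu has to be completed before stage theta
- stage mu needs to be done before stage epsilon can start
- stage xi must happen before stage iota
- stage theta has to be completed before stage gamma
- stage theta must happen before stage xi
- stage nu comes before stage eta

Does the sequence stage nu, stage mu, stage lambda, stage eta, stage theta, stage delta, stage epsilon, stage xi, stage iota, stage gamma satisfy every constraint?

Yes

Checking each listed constraint against this order: for instance, stage nu is in position 1 and stage iota in position 9, so that constraint holds — and the remaining constraints check out the same way.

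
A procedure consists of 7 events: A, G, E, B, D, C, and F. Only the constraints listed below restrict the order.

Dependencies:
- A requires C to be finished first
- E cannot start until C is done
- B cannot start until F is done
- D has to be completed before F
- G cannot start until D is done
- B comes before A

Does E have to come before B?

E and B are not related by any chain of constraints.
So E can come before B or after — it is not forced.

No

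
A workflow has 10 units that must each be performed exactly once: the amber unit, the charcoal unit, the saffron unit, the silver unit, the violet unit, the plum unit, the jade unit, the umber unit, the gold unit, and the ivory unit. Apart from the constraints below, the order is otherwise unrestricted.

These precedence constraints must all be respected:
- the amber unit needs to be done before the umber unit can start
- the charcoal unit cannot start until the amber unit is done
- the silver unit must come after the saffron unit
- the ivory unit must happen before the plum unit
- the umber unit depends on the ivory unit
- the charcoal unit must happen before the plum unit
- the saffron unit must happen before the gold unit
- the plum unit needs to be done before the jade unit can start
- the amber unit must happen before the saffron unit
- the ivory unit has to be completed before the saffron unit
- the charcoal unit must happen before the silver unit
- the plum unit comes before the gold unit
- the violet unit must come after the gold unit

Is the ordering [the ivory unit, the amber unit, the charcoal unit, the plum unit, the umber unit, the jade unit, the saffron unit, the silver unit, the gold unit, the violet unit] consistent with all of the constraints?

Yes

Every stated constraint is respected: the ivory unit sits at position 1, ahead of the saffron unit at position 7, and each of the other listed pairs likewise has the predecessor earlier in the sequence.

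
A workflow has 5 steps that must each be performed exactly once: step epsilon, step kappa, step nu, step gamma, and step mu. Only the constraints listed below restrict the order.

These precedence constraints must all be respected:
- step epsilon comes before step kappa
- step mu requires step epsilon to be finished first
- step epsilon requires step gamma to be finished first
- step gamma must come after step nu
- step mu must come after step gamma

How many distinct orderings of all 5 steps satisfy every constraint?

2

Step nu is the only step with nothing required before it, so every ordering starts there.
Counting all ways to extend the partial order to a total order gives 2.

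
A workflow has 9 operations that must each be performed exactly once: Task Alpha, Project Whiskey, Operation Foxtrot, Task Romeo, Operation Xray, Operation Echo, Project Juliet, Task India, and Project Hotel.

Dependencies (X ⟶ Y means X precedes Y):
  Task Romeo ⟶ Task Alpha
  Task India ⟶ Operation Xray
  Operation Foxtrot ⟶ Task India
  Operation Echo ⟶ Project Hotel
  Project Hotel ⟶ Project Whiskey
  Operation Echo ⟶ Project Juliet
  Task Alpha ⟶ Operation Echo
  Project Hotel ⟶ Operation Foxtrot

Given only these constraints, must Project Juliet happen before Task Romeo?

The constraints actually force Task Romeo before Project Juliet (via Task Romeo → Task Alpha → Operation Echo → Project Juliet), not the other way around.
So Project Juliet does not have to come before Task Romeo — it cannot.

No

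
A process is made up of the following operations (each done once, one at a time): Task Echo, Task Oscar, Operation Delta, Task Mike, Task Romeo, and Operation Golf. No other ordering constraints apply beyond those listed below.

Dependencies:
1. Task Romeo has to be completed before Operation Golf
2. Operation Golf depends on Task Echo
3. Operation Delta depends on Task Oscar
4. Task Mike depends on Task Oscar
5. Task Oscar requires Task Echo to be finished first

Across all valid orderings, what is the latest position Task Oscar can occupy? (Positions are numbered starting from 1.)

4

Following every chain forward from Task Oscar, the operations that must come later are Operation Delta, Task Mike — 2 of them.
With 2 mandatory successors out of 6 operations total, the latest slot for Task Oscar is 6−2 = 4, and it's reachable by doing all non-successors before Task Oscar.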